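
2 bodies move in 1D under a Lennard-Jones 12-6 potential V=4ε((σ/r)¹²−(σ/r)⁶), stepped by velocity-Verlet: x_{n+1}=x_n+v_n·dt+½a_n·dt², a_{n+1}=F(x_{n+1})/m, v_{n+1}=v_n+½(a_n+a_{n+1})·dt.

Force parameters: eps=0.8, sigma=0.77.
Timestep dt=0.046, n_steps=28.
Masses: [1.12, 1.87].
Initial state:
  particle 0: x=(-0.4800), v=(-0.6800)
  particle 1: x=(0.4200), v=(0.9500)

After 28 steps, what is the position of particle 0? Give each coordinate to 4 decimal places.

(-0.7660)

step 0: x0=(-0.4800) x1=(0.4200)
step 1: x0=(-0.5096) x1=(0.4627)
step 2: x0=(-0.5345) x1=(0.5026)
step 3: x0=(-0.5555) x1=(0.5401)
step 4: x0=(-0.5735) x1=(0.5759)
step 5: x0=(-0.5891) x1=(0.6102)
step 6: x0=(-0.6030) x1=(0.6434)
step 7: x0=(-0.6154) x1=(0.6758)
step 8: x0=(-0.6266) x1=(0.7075)
step 9: x0=(-0.6369) x1=(0.7387)
step 10: x0=(-0.6465) x1=(0.7694)
step 11: x0=(-0.6554) x1=(0.7997)
step 12: x0=(-0.6638) x1=(0.8297)
step 13: x0=(-0.6717) x1=(0.8594)
step 14: x0=(-0.6793) x1=(0.8889)
step 15: x0=(-0.6866) x1=(0.9182)
step 16: x0=(-0.6936) x1=(0.9474)
step 17: x0=(-0.7004) x1=(0.9764)
step 18: x0=(-0.7070) x1=(1.0053)
step 19: x0=(-0.7134) x1=(1.0341)
step 20: x0=(-0.7196) x1=(1.0628)
step 21: x0=(-0.7257) x1=(1.0914)
step 22: x0=(-0.7317) x1=(1.1200)
step 23: x0=(-0.7376) x1=(1.1485)
step 24: x0=(-0.7435) x1=(1.1770)
step 25: x0=(-0.7492) x1=(1.2054)
step 26: x0=(-0.7549) x1=(1.2337)
step 27: x0=(-0.7605) x1=(1.2621)
step 28: x0=(-0.7660) x1=(1.2903)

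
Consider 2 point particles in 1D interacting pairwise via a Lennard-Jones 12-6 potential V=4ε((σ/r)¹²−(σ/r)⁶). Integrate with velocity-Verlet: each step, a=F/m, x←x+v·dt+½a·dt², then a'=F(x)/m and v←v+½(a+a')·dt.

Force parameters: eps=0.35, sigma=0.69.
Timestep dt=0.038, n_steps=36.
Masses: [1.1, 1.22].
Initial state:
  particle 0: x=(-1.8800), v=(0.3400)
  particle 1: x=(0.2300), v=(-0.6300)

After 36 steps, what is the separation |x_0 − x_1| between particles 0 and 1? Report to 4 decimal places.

0.6699

step 0: x0=(-1.8800) x1=(0.2300)
step 1: x0=(-1.8671) x1=(0.2061)
step 2: x0=(-1.8541) x1=(0.1821)
step 3: x0=(-1.8412) x1=(0.1582)
step 4: x0=(-1.8283) x1=(0.1342)
step 5: x0=(-1.8153) x1=(0.1102)
step 6: x0=(-1.8023) x1=(0.0862)
step 7: x0=(-1.7893) x1=(0.0622)
step 8: x0=(-1.7763) x1=(0.0382)
step 9: x0=(-1.7633) x1=(0.0142)
step 10: x0=(-1.7503) x1=(-0.0099)
step 11: x0=(-1.7372) x1=(-0.0339)
step 12: x0=(-1.7241) x1=(-0.0580)
step 13: x0=(-1.7110) x1=(-0.0822)
step 14: x0=(-1.6978) x1=(-0.1063)
step 15: x0=(-1.6846) x1=(-0.1305)
step 16: x0=(-1.6714) x1=(-0.1548)
step 17: x0=(-1.6580) x1=(-0.1791)
step 18: x0=(-1.6446) x1=(-0.2034)
step 19: x0=(-1.6312) x1=(-0.2279)
step 20: x0=(-1.6176) x1=(-0.2525)
step 21: x0=(-1.6038) x1=(-0.2771)
step 22: x0=(-1.5899) x1=(-0.3019)
step 23: x0=(-1.5759) x1=(-0.3269)
step 24: x0=(-1.5615) x1=(-0.3521)
step 25: x0=(-1.5469) x1=(-0.3776)
step 26: x0=(-1.5320) x1=(-0.4034)
step 27: x0=(-1.5165) x1=(-0.4296)
step 28: x0=(-1.5005) x1=(-0.4563)
step 29: x0=(-1.4838) x1=(-0.4837)
step 30: x0=(-1.4661) x1=(-0.5119)
step 31: x0=(-1.4472) x1=(-0.5412)
step 32: x0=(-1.4269) x1=(-0.5718)
step 33: x0=(-1.4050) x1=(-0.6038)
step 34: x0=(-1.3821) x1=(-0.6368)
step 35: x0=(-1.3616) x1=(-0.6676)
step 36: x0=(-1.3554) x1=(-0.6855)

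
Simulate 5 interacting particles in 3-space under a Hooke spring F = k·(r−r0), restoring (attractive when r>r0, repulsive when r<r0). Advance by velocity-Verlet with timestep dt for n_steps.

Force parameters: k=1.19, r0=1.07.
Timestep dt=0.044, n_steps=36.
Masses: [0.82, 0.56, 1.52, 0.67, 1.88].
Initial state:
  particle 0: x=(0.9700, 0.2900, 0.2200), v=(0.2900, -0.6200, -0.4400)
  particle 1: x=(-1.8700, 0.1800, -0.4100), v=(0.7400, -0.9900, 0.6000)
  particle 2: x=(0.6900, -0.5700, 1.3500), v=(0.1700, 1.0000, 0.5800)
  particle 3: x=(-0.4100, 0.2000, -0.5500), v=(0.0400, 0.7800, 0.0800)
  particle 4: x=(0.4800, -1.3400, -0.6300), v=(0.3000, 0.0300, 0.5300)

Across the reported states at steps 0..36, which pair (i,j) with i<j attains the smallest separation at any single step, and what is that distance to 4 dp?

pair (0,4), distance 0.4996

step 0: x0=(0.9700, 0.2900, 0.2200) x1=(-1.8700, 0.1800, -0.4100) x2=(0.6900, -0.5700, 1.3500) x3=(-0.4100, 0.2000, -0.5500) x4=(0.4800, -1.3400, -0.6300)
step 1: x0=(0.9792, 0.2613, 0.1996) x1=(-1.8264, 0.1336, -0.3807) x2=(0.6957, -0.5254, 1.3729) x3=(-0.4065, 0.2326, -0.5443) x4=(0.4923, -1.3371, -0.6057)
step 2: x0=(0.9814, 0.2298, 0.1774) x1=(-1.7615, 0.0822, -0.3459) x2=(0.6980, -0.4799, 1.3905) x3=(-0.3994, 0.2615, -0.5341) x4=(0.5028, -1.3309, -0.5797)
step 3: x0=(0.9770, 0.1958, 0.1537) x1=(-1.6761, 0.0263, -0.3059) x2=(0.6968, -0.4336, 1.4028) x3=(-0.3886, 0.2866, -0.5195) x4=(0.5115, -1.3216, -0.5518)
step 4: x0=(0.9661, 0.1596, 0.1288) x1=(-1.5716, -0.0334, -0.2611) x2=(0.6925, -0.3866, 1.4099) x3=(-0.3739, 0.3077, -0.5005) x4=(0.5185, -1.3092, -0.5222)
step 5: x0=(0.9495, 0.1213, 0.1030) x1=(-1.4496, -0.0963, -0.2117) x2=(0.6851, -0.3393, 1.4120) x3=(-0.3553, 0.3250, -0.4774) x4=(0.5239, -1.2939, -0.4909)
step 6: x0=(0.9275, 0.0811, 0.0765) x1=(-1.3118, -0.1617, -0.1584) x2=(0.6749, -0.2918, 1.4092) x3=(-0.3329, 0.3383, -0.4502) x4=(0.5278, -1.2758, -0.4580)
step 7: x0=(0.9009, 0.0395, 0.0499) x1=(-1.1604, -0.2292, -0.1015) x2=(0.6622, -0.2443, 1.4016) x3=(-0.3066, 0.3479, -0.4193) x4=(0.5304, -1.2552, -0.4236)
step 8: x0=(0.8704, -0.0035, 0.0234) x1=(-0.9976, -0.2981, -0.0416) x2=(0.6472, -0.1969, 1.3896) x3=(-0.2767, 0.3541, -0.3849) x4=(0.5317, -1.2321, -0.3878)
step 9: x0=(0.8367, -0.0475, -0.0028) x1=(-0.8254, -0.3679, 0.0210) x2=(0.6303, -0.1499, 1.3734) x3=(-0.2434, 0.3570, -0.3473) x4=(0.5321, -1.2069, -0.3507)
step 10: x0=(0.8008, -0.0923, -0.0282) x1=(-0.6462, -0.4383, 0.0856) x2=(0.6117, -0.1035, 1.3533) x3=(-0.2071, 0.3570, -0.3070) x4=(0.5316, -1.1797, -0.3124)
step 11: x0=(0.7633, -0.1374, -0.0528) x1=(-0.4620, -0.5087, 0.1520) x2=(0.5918, -0.0577, 1.3297) x3=(-0.1684, 0.3545, -0.2643) x4=(0.5305, -1.1510, -0.2729)
step 12: x0=(0.7252, -0.1827, -0.0764) x1=(-0.2749, -0.5789, 0.2197) x2=(0.5709, -0.0126, 1.3029) x3=(-0.1276, 0.3498, -0.2194) x4=(0.5289, -1.1208, -0.2325)
step 13: x0=(0.6870, -0.2278, -0.0989) x1=(-0.0867, -0.6484, 0.2888) x2=(0.5493, 0.0316, 1.2732) x3=(-0.0853, 0.3432, -0.1726) x4=(0.5271, -1.0896, -0.1913)
step 14: x0=(0.6493, -0.2721, -0.1206) x1=(0.1012, -0.7171, 0.3591) x2=(0.5272, 0.0750, 1.2411) x3=(-0.0419, 0.3347, -0.1242) x4=(0.5251, -1.0576, -0.1495)
step 15: x0=(0.6123, -0.3155, -0.1417) x1=(0.2880, -0.7849, 0.4313) x2=(0.5048, 0.1175, 1.2068) x3=(0.0023, 0.3247, -0.0743) x4=(0.5231, -1.0250, -0.1072)
step 16: x0=(0.5760, -0.3575, -0.1624) x1=(0.4736, -0.8514, 0.5059) x2=(0.4822, 0.1591, 1.1707) x3=(0.0470, 0.3132, -0.0231) x4=(0.5211, -0.9921, -0.0648)
step 17: x0=(0.5402, -0.3980, -0.1830) x1=(0.6586, -0.9166, 0.5830) x2=(0.4596, 0.1997, 1.1330) x3=(0.0923, 0.3003, 0.0292) x4=(0.5189, -0.9590, -0.0223)
step 18: x0=(0.5047, -0.4370, -0.2035) x1=(0.8434, -0.9800, 0.6620) x2=(0.4370, 0.2392, 1.0938) x3=(0.1380, 0.2860, 0.0825) x4=(0.5165, -0.9257, 0.0204)
step 19: x0=(0.4693, -0.4747, -0.2237) x1=(1.0275, -1.0408, 0.7420) x2=(0.4146, 0.2774, 1.0535) x3=(0.1844, 0.2703, 0.1365) x4=(0.5138, -0.8922, 0.0633)
step 20: x0=(0.4341, -0.5112, -0.2438) x1=(1.2098, -1.0979, 0.8215) x2=(0.3926, 0.3143, 1.0123) x3=(0.2317, 0.2531, 0.1912) x4=(0.5109, -0.8587, 0.1069)
step 21: x0=(0.3994, -0.5467, -0.2633) x1=(1.3887, -1.1502, 0.8992) x2=(0.3712, 0.3495, 0.9703) x3=(0.2801, 0.2342, 0.2462) x4=(0.5080, -0.8251, 0.1512)
step 22: x0=(0.3653, -0.5816, -0.2822) x1=(1.5620, -1.1965, 0.9739) x2=(0.3505, 0.3831, 0.9280) x3=(0.3299, 0.2133, 0.3012) x4=(0.5053, -0.7916, 0.1965)
step 23: x0=(0.3322, -0.6159, -0.3000) x1=(1.7277, -1.2357, 1.0443) x2=(0.3308, 0.4148, 0.8854) x3=(0.3817, 0.1902, 0.3562) x4=(0.5030, -0.7582, 0.2427)
step 24: x0=(0.3006, -0.6498, -0.3163) x1=(1.8835, -1.2668, 1.1095) x2=(0.3121, 0.4448, 0.8429) x3=(0.4358, 0.1645, 0.4108) x4=(0.5014, -0.7249, 0.2899)
step 25: x0=(0.2709, -0.6835, -0.3304) x1=(2.0273, -1.2889, 1.1683) x2=(0.2946, 0.4728, 0.8006) x3=(0.4927, 0.1359, 0.4652) x4=(0.5005, -0.6919, 0.3381)
step 26: x0=(0.2437, -0.7168, -0.3420) x1=(2.1572, -1.3015, 1.2199) x2=(0.2783, 0.4990, 0.7584) x3=(0.5531, 0.1041, 0.5194) x4=(0.5005, -0.6592, 0.3872)
step 27: x0=(0.2194, -0.7496, -0.3504) x1=(2.2714, -1.3041, 1.2636) x2=(0.2632, 0.5234, 0.7163) x3=(0.6172, 0.0690, 0.5739) x4=(0.5015, -0.6270, 0.4370)
step 28: x0=(0.1987, -0.7817, -0.3552) x1=(2.3684, -1.2964, 1.2988) x2=(0.2497, 0.5456, 0.6743) x3=(0.6852, 0.0308, 0.6289) x4=(0.5035, -0.5954, 0.4876)
step 29: x0=(0.1819, -0.8130, -0.3559) x1=(2.4469, -1.2783, 1.3251) x2=(0.2378, 0.5657, 0.6324) x3=(0.7572, -0.0101, 0.6846) x4=(0.5066, -0.5646, 0.5388)
step 30: x0=(0.1695, -0.8431, -0.3521) x1=(2.5061, -1.2499, 1.3422) x2=(0.2277, 0.5834, 0.5905) x3=(0.8329, -0.0533, 0.7410) x4=(0.5106, -0.5346, 0.5904)
step 31: x0=(0.1618, -0.8719, -0.3434) x1=(2.5454, -1.2117, 1.3500) x2=(0.2197, 0.5986, 0.5487) x3=(0.9121, -0.0985, 0.7978) x4=(0.5157, -0.5053, 0.6424)
step 32: x0=(0.1591, -0.8990, -0.3296) x1=(2.5647, -1.1639, 1.3487) x2=(0.2139, 0.6111, 0.5073) x3=(0.9945, -0.1454, 0.8547) x4=(0.5216, -0.4769, 0.6947)
step 33: x0=(0.1617, -0.9241, -0.3106) x1=(2.5640, -1.1074, 1.3384) x2=(0.2105, 0.6208, 0.4662) x3=(1.0794, -0.1937, 0.9114) x4=(0.5283, -0.4492, 0.7471)
step 34: x0=(0.1697, -0.9469, -0.2861) x1=(2.5440, -1.0428, 1.3194) x2=(0.2096, 0.6276, 0.4257) x3=(1.1660, -0.2431, 0.9672) x4=(0.5357, -0.4221, 0.7995)
step 35: x0=(0.1831, -0.9673, -0.2563) x1=(2.5055, -0.9712, 1.2924) x2=(0.2114, 0.6314, 0.3859) x3=(1.2535, -0.2933, 1.0217) x4=(0.5439, -0.3955, 0.8520)
step 36: x0=(0.2020, -0.9849, -0.2211) x1=(2.4499, -0.8935, 1.2580) x2=(0.2159, 0.6322, 0.3469) x3=(1.3406, -0.3440, 1.0743) x4=(0.5527, -0.3693, 0.9043)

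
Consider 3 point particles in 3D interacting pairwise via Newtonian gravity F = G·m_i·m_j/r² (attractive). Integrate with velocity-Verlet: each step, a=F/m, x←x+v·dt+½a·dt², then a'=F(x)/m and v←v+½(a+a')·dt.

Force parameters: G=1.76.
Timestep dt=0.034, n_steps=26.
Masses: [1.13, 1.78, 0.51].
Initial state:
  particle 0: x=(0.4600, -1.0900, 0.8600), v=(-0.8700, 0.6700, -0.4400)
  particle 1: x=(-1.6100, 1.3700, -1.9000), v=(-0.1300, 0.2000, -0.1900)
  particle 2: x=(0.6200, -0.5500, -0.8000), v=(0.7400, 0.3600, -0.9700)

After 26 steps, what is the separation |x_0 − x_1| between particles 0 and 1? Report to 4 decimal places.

3.3342

step 0: x0=(0.4600, -1.0900, 0.8600) x1=(-1.6100, 1.3700, -1.9000) x2=(0.6200, -0.5500, -0.8000)
step 1: x0=(0.4304, -1.0671, 0.8448) x1=(-1.6144, 1.3767, -1.9064) x2=(0.6450, -0.5378, -0.8327)
step 2: x0=(0.4007, -1.0440, 0.8292) x1=(-1.6186, 1.3833, -1.9127) x2=(0.6696, -0.5255, -0.8648)
step 3: x0=(0.3710, -1.0207, 0.8131) x1=(-1.6226, 1.3898, -1.9188) x2=(0.6939, -0.5133, -0.8964)
step 4: x0=(0.3412, -0.9971, 0.7966) x1=(-1.6266, 1.3961, -1.9249) x2=(0.7178, -0.5010, -0.9274)
step 5: x0=(0.3114, -0.9734, 0.7797) x1=(-1.6304, 1.4023, -1.9308) x2=(0.7413, -0.4887, -0.9579)
step 6: x0=(0.2816, -0.9495, 0.7623) x1=(-1.6340, 1.4083, -1.9366) x2=(0.7643, -0.4764, -0.9879)
step 7: x0=(0.2517, -0.9253, 0.7445) x1=(-1.6375, 1.4142, -1.9423) x2=(0.7870, -0.4640, -1.0173)
step 8: x0=(0.2218, -0.9010, 0.7263) x1=(-1.6409, 1.4199, -1.9478) x2=(0.8091, -0.4515, -1.0463)
step 9: x0=(0.1919, -0.8764, 0.7077) x1=(-1.6441, 1.4255, -1.9532) x2=(0.8309, -0.4390, -1.0748)
step 10: x0=(0.1620, -0.8517, 0.6887) x1=(-1.6472, 1.4310, -1.9585) x2=(0.8521, -0.4265, -1.1028)
step 11: x0=(0.1320, -0.8268, 0.6693) x1=(-1.6501, 1.4363, -1.9637) x2=(0.8729, -0.4139, -1.1304)
step 12: x0=(0.1021, -0.8016, 0.6494) x1=(-1.6529, 1.4415, -1.9687) x2=(0.8932, -0.4011, -1.1576)
step 13: x0=(0.0721, -0.7763, 0.6292) x1=(-1.6556, 1.4465, -1.9737) x2=(0.9130, -0.3884, -1.1843)
step 14: x0=(0.0422, -0.7508, 0.6086) x1=(-1.6581, 1.4514, -1.9784) x2=(0.9323, -0.3755, -1.2106)
step 15: x0=(0.0122, -0.7251, 0.5876) x1=(-1.6604, 1.4562, -1.9831) x2=(0.9511, -0.3625, -1.2366)
step 16: x0=(-0.0178, -0.6993, 0.5663) x1=(-1.6626, 1.4608, -1.9876) x2=(0.9693, -0.3494, -1.2621)
step 17: x0=(-0.0478, -0.6732, 0.5445) x1=(-1.6647, 1.4652, -1.9920) x2=(0.9871, -0.3363, -1.2872)
step 18: x0=(-0.0778, -0.6469, 0.5224) x1=(-1.6666, 1.4695, -1.9963) x2=(1.0044, -0.3230, -1.3120)
step 19: x0=(-0.1078, -0.6205, 0.4999) x1=(-1.6683, 1.4736, -2.0004) x2=(1.0211, -0.3096, -1.3365)
step 20: x0=(-0.1378, -0.5938, 0.4770) x1=(-1.6699, 1.4776, -2.0043) x2=(1.0373, -0.2961, -1.3606)
step 21: x0=(-0.1678, -0.5670, 0.4537) x1=(-1.6713, 1.4815, -2.0082) x2=(1.0530, -0.2825, -1.3844)
step 22: x0=(-0.1978, -0.5399, 0.4301) x1=(-1.6726, 1.4851, -2.0119) x2=(1.0681, -0.2688, -1.4078)
step 23: x0=(-0.2278, -0.5127, 0.4061) x1=(-1.6737, 1.4887, -2.0154) x2=(1.0828, -0.2550, -1.4310)
step 24: x0=(-0.2579, -0.4853, 0.3817) x1=(-1.6747, 1.4920, -2.0188) x2=(1.0969, -0.2410, -1.4538)
step 25: x0=(-0.2879, -0.4577, 0.3569) x1=(-1.6755, 1.4952, -2.0220) x2=(1.1104, -0.2269, -1.4763)
step 26: x0=(-0.3180, -0.4298, 0.3318) x1=(-1.6761, 1.4982, -2.0251) x2=(1.1234, -0.2127, -1.4986)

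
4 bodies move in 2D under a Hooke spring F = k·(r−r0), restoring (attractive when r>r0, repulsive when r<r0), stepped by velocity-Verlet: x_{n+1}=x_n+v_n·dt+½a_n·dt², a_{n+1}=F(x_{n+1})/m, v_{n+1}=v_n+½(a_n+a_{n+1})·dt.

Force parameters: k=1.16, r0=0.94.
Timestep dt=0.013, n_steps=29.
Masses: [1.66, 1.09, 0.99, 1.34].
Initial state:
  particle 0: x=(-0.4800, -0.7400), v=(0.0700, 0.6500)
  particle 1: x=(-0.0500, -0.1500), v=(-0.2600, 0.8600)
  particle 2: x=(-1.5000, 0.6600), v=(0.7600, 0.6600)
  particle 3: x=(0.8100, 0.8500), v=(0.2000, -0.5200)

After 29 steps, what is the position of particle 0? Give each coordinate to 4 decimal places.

step 0: x0=(-0.4800, -0.7400) x1=(-0.0500, -0.1500) x2=(-1.5000, 0.6600) x3=(0.8100, 0.8500)
step 1: x0=(-0.4791, -0.7315) x1=(-0.0534, -0.1387) x2=(-1.4899, 0.6685) x3=(0.8124, 0.8431)
step 2: x0=(-0.4782, -0.7228) x1=(-0.0569, -0.1274) x2=(-1.4793, 0.6768) x3=(0.8145, 0.8361)
step 3: x0=(-0.4772, -0.7140) x1=(-0.0603, -0.1158) x2=(-1.4682, 0.6850) x3=(0.8163, 0.8289)
step 4: x0=(-0.4763, -0.7050) x1=(-0.0639, -0.1041) x2=(-1.4566, 0.6929) x3=(0.8177, 0.8215)
step 5: x0=(-0.4753, -0.6958) x1=(-0.0675, -0.0923) x2=(-1.4446, 0.7007) x3=(0.8188, 0.8140)
step 6: x0=(-0.4743, -0.6865) x1=(-0.0711, -0.0804) x2=(-1.4321, 0.7083) x3=(0.8196, 0.8063)
step 7: x0=(-0.4733, -0.6771) x1=(-0.0747, -0.0683) x2=(-1.4192, 0.7158) x3=(0.8200, 0.7984)
step 8: x0=(-0.4723, -0.6675) x1=(-0.0784, -0.0561) x2=(-1.4058, 0.7231) x3=(0.8201, 0.7904)
step 9: x0=(-0.4712, -0.6578) x1=(-0.0821, -0.0438) x2=(-1.3920, 0.7302) x3=(0.8199, 0.7823)
step 10: x0=(-0.4702, -0.6480) x1=(-0.0859, -0.0314) x2=(-1.3777, 0.7371) x3=(0.8194, 0.7740)
step 11: x0=(-0.4691, -0.6380) x1=(-0.0896, -0.0188) x2=(-1.3631, 0.7438) x3=(0.8186, 0.7655)
step 12: x0=(-0.4680, -0.6279) x1=(-0.0935, -0.0062) x2=(-1.3480, 0.7504) x3=(0.8175, 0.7570)
step 13: x0=(-0.4669, -0.6176) x1=(-0.0973, 0.0066) x2=(-1.3325, 0.7568) x3=(0.8161, 0.7483)
step 14: x0=(-0.4658, -0.6073) x1=(-0.1012, 0.0195) x2=(-1.3166, 0.7631) x3=(0.8144, 0.7395)
step 15: x0=(-0.4646, -0.5968) x1=(-0.1050, 0.0325) x2=(-1.3003, 0.7692) x3=(0.8123, 0.7306)
step 16: x0=(-0.4634, -0.5861) x1=(-0.1089, 0.0456) x2=(-1.2836, 0.7751) x3=(0.8100, 0.7215)
step 17: x0=(-0.4623, -0.5754) x1=(-0.1129, 0.0588) x2=(-1.2666, 0.7808) x3=(0.8074, 0.7124)
step 18: x0=(-0.4610, -0.5645) x1=(-0.1168, 0.0721) x2=(-1.2492, 0.7864) x3=(0.8046, 0.7031)
step 19: x0=(-0.4598, -0.5536) x1=(-0.1208, 0.0854) x2=(-1.2315, 0.7919) x3=(0.8015, 0.6938)
step 20: x0=(-0.4586, -0.5425) x1=(-0.1247, 0.0989) x2=(-1.2134, 0.7971) x3=(0.7980, 0.6844)
step 21: x0=(-0.4573, -0.5313) x1=(-0.1287, 0.1124) x2=(-1.1950, 0.8023) x3=(0.7944, 0.6749)
step 22: x0=(-0.4560, -0.5200) x1=(-0.1327, 0.1261) x2=(-1.1763, 0.8073) x3=(0.7905, 0.6653)
step 23: x0=(-0.4546, -0.5087) x1=(-0.1367, 0.1398) x2=(-1.1573, 0.8121) x3=(0.7863, 0.6556)
step 24: x0=(-0.4533, -0.4972) x1=(-0.1407, 0.1535) x2=(-1.1379, 0.8168) x3=(0.7819, 0.6458)
step 25: x0=(-0.4519, -0.4856) x1=(-0.1448, 0.1674) x2=(-1.1183, 0.8213) x3=(0.7772, 0.6360)
step 26: x0=(-0.4505, -0.4739) x1=(-0.1488, 0.1813) x2=(-1.0984, 0.8257) x3=(0.7724, 0.6261)
step 27: x0=(-0.4491, -0.4622) x1=(-0.1528, 0.1953) x2=(-1.0783, 0.8300) x3=(0.7672, 0.6162)
step 28: x0=(-0.4477, -0.4504) x1=(-0.1568, 0.2093) x2=(-1.0578, 0.8342) x3=(0.7619, 0.6062)
step 29: x0=(-0.4462, -0.4385) x1=(-0.1608, 0.2234) x2=(-1.0372, 0.8382) x3=(0.7564, 0.5962)

(-0.4462, -0.4385)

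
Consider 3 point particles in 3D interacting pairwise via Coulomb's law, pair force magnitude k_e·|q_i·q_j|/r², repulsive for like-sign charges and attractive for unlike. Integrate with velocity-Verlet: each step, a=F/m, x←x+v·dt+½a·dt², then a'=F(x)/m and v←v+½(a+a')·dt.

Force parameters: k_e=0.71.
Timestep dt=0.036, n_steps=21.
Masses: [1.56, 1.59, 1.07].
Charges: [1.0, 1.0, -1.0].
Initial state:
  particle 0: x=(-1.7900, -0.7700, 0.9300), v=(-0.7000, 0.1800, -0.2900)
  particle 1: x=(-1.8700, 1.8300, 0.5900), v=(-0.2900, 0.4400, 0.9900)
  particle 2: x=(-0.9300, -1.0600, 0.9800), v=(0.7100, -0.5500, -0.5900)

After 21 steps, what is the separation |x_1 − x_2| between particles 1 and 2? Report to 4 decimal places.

3.9907

step 0: x0=(-1.7900, -0.7700, 0.9300) x1=(-1.8700, 1.8300, 0.5900) x2=(-0.9300, -1.0600, 0.9800)
step 1: x0=(-1.8149, -0.7637, 0.9196) x1=(-1.8804, 1.8459, 0.6256) x2=(-0.9049, -1.0796, 0.9587)
step 2: x0=(-1.8391, -0.7576, 0.9092) x1=(-1.8908, 1.8617, 0.6613) x2=(-0.8808, -1.0988, 0.9374)
step 3: x0=(-1.8628, -0.7519, 0.8989) x1=(-1.9012, 1.8776, 0.6969) x2=(-0.8575, -1.1176, 0.9161)
step 4: x0=(-1.8861, -0.7464, 0.8885) x1=(-1.9116, 1.8936, 0.7325) x2=(-0.8348, -1.1361, 0.8947)
step 5: x0=(-1.9089, -0.7411, 0.8782) x1=(-1.9220, 1.9095, 0.7682) x2=(-0.8129, -1.1543, 0.8733)
step 6: x0=(-1.9313, -0.7361, 0.8678) x1=(-1.9323, 1.9255, 0.8038) x2=(-0.7916, -1.1722, 0.8519)
step 7: x0=(-1.9533, -0.7314, 0.8575) x1=(-1.9427, 1.9416, 0.8394) x2=(-0.7708, -1.1898, 0.8306)
step 8: x0=(-1.9750, -0.7268, 0.8472) x1=(-1.9530, 1.9576, 0.8750) x2=(-0.7506, -1.2072, 0.8092)
step 9: x0=(-1.9963, -0.7224, 0.8368) x1=(-1.9633, 1.9737, 0.9107) x2=(-0.7308, -1.2243, 0.7878)
step 10: x0=(-2.0174, -0.7182, 0.8264) x1=(-1.9735, 1.9899, 0.9463) x2=(-0.7116, -1.2411, 0.7665)
step 11: x0=(-2.0382, -0.7143, 0.8161) x1=(-1.9838, 2.0060, 0.9819) x2=(-0.6927, -1.2578, 0.7452)
step 12: x0=(-2.0587, -0.7105, 0.8057) x1=(-1.9940, 2.0222, 1.0175) x2=(-0.6742, -1.2742, 0.7239)
step 13: x0=(-2.0790, -0.7069, 0.7952) x1=(-2.0042, 2.0384, 1.0532) x2=(-0.6562, -1.2904, 0.7027)
step 14: x0=(-2.0991, -0.7034, 0.7848) x1=(-2.0144, 2.0547, 1.0888) x2=(-0.6384, -1.3064, 0.6815)
step 15: x0=(-2.1190, -0.7001, 0.7743) x1=(-2.0246, 2.0710, 1.1244) x2=(-0.6211, -1.3222, 0.6603)
step 16: x0=(-2.1386, -0.6970, 0.7638) x1=(-2.0348, 2.0873, 1.1601) x2=(-0.6040, -1.3378, 0.6391)
step 17: x0=(-2.1581, -0.6941, 0.7533) x1=(-2.0449, 2.1037, 1.1957) x2=(-0.5873, -1.3533, 0.6180)
step 18: x0=(-2.1774, -0.6912, 0.7428) x1=(-2.0550, 2.1201, 1.2314) x2=(-0.5708, -1.3686, 0.5969)
step 19: x0=(-2.1965, -0.6886, 0.7322) x1=(-2.0651, 2.1366, 1.2670) x2=(-0.5546, -1.3837, 0.5758)
step 20: x0=(-2.2154, -0.6860, 0.7216) x1=(-2.0752, 2.1530, 1.3027) x2=(-0.5387, -1.3987, 0.5548)
step 21: x0=(-2.2342, -0.6837, 0.7110) x1=(-2.0853, 2.1695, 1.3384) x2=(-0.5231, -1.4135, 0.5338)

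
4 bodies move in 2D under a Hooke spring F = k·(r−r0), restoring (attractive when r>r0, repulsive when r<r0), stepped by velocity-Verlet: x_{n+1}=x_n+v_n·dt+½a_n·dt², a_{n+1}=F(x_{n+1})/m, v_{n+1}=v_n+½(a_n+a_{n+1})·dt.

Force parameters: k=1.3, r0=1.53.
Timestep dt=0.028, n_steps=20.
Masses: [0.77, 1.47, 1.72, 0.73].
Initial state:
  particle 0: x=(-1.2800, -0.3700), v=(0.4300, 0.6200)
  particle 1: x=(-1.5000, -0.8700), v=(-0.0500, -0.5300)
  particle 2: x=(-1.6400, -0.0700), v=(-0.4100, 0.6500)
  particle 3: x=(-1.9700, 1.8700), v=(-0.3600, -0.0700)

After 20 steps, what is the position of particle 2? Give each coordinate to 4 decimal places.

(-1.9732, 0.4189)

step 0: x0=(-1.2800, -0.3700) x1=(-1.5000, -0.8700) x2=(-1.6400, -0.0700) x3=(-1.9700, 1.8700)
step 1: x0=(-1.2673, -0.3520) x1=(-1.5016, -0.8850) x2=(-1.6518, -0.0513) x3=(-1.9797, 1.8663)
step 2: x0=(-1.2534, -0.3327) x1=(-1.5035, -0.9001) x2=(-1.6642, -0.0315) x3=(-1.9887, 1.8593)
step 3: x0=(-1.2382, -0.3120) x1=(-1.5057, -0.9155) x2=(-1.6771, -0.0108) x3=(-1.9969, 1.8489)
step 4: x0=(-1.2218, -0.2902) x1=(-1.5082, -0.9309) x2=(-1.6907, 0.0108) x3=(-2.0044, 1.8353)
step 5: x0=(-1.2041, -0.2671) x1=(-1.5111, -0.9463) x2=(-1.7048, 0.0333) x3=(-2.0111, 1.8186)
step 6: x0=(-1.1854, -0.2428) x1=(-1.5143, -0.9618) x2=(-1.7196, 0.0565) x3=(-2.0171, 1.7987)
step 7: x0=(-1.1655, -0.2174) x1=(-1.5177, -0.9772) x2=(-1.7348, 0.0804) x3=(-2.0224, 1.7760)
step 8: x0=(-1.1445, -0.1910) x1=(-1.5215, -0.9924) x2=(-1.7507, 0.1049) x3=(-2.0269, 1.7503)
step 9: x0=(-1.1224, -0.1635) x1=(-1.5256, -1.0075) x2=(-1.7670, 0.1300) x3=(-2.0308, 1.7221)
step 10: x0=(-1.0993, -0.1352) x1=(-1.5299, -1.0223) x2=(-1.7838, 0.1555) x3=(-2.0339, 1.6912)
step 11: x0=(-1.0753, -0.1059) x1=(-1.5345, -1.0369) x2=(-1.8011, 0.1814) x3=(-2.0365, 1.6580)
step 12: x0=(-1.0504, -0.0759) x1=(-1.5394, -1.0511) x2=(-1.8189, 0.2076) x3=(-2.0384, 1.6226)
step 13: x0=(-1.0246, -0.0452) x1=(-1.5446, -1.0650) x2=(-1.8370, 0.2341) x3=(-2.0397, 1.5852)
step 14: x0=(-0.9981, -0.0139) x1=(-1.5499, -1.0784) x2=(-1.8556, 0.2606) x3=(-2.0404, 1.5459)
step 15: x0=(-0.9708, 0.0179) x1=(-1.5555, -1.0914) x2=(-1.8745, 0.2873) x3=(-2.0407, 1.5050)
step 16: x0=(-0.9428, 0.0502) x1=(-1.5613, -1.1039) x2=(-1.8937, 0.3140) x3=(-2.0404, 1.4627)
step 17: x0=(-0.9141, 0.0827) x1=(-1.5673, -1.1158) x2=(-1.9132, 0.3405) x3=(-2.0397, 1.4191)
step 18: x0=(-0.8850, 0.1156) x1=(-1.5735, -1.1271) x2=(-1.9330, 0.3669) x3=(-2.0387, 1.3744)
step 19: x0=(-0.8553, 0.1486) x1=(-1.5799, -1.1378) x2=(-1.9530, 0.3930) x3=(-2.0373, 1.3289)
step 20: x0=(-0.8252, 0.1816) x1=(-1.5864, -1.1478) x2=(-1.9732, 0.4189) x3=(-2.0356, 1.2827)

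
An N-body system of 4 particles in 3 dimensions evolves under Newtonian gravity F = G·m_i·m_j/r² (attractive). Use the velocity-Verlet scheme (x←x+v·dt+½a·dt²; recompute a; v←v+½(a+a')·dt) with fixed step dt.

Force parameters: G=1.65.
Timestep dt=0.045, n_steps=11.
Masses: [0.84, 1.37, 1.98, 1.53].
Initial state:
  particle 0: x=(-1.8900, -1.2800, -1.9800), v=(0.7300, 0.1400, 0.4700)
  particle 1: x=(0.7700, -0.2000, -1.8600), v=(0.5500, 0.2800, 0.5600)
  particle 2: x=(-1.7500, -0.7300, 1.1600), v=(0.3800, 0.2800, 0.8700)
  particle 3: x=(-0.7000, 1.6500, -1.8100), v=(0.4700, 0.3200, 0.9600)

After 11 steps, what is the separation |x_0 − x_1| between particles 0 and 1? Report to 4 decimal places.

step 0: x0=(-1.8900, -1.2800, -1.9800) x1=(0.7700, -0.2000, -1.8600) x2=(-1.7500, -0.7300, 1.1600) x3=(-0.7000, 1.6500, -1.8100)
step 1: x0=(-1.8568, -1.2733, -1.9585) x1=(0.7942, -0.1871, -1.8346) x2=(-1.7328, -0.7173, 1.1988) x3=(-0.6787, 1.6638, -1.7667)
step 2: x0=(-1.8228, -1.2658, -1.9363) x1=(0.8172, -0.1737, -1.8089) x2=(-1.7153, -0.7044, 1.2368) x3=(-0.6571, 1.6765, -1.7230)
step 3: x0=(-1.7882, -1.2575, -1.9135) x1=(0.8391, -0.1598, -1.7829) x2=(-1.6975, -0.6913, 1.2741) x3=(-0.6352, 1.6880, -1.6791)
step 4: x0=(-1.7528, -1.2484, -1.8899) x1=(0.8598, -0.1454, -1.7566) x2=(-1.6795, -0.6781, 1.3107) x3=(-0.6131, 1.6984, -1.6350)
step 5: x0=(-1.7167, -1.2386, -1.8657) x1=(0.8794, -0.1304, -1.7299) x2=(-1.6612, -0.6646, 1.3466) x3=(-0.5906, 1.7076, -1.5906)
step 6: x0=(-1.6798, -1.2279, -1.8407) x1=(0.8978, -0.1149, -1.7028) x2=(-1.6427, -0.6510, 1.3817) x3=(-0.5678, 1.7156, -1.5459)
step 7: x0=(-1.6423, -1.2163, -1.8151) x1=(0.9151, -0.0989, -1.6754) x2=(-1.6239, -0.6371, 1.4161) x3=(-0.5448, 1.7225, -1.5010)
step 8: x0=(-1.6040, -1.2040, -1.7889) x1=(0.9312, -0.0823, -1.6476) x2=(-1.6048, -0.6231, 1.4498) x3=(-0.5214, 1.7282, -1.4559)
step 9: x0=(-1.5650, -1.1909, -1.7619) x1=(0.9461, -0.0652, -1.6195) x2=(-1.5855, -0.6089, 1.4828) x3=(-0.4977, 1.7327, -1.4105)
step 10: x0=(-1.5253, -1.1768, -1.7342) x1=(0.9599, -0.0476, -1.5909) x2=(-1.5659, -0.5945, 1.5151) x3=(-0.4737, 1.7360, -1.3649)
step 11: x0=(-1.4849, -1.1620, -1.7059) x1=(0.9724, -0.0295, -1.5620) x2=(-1.5460, -0.5798, 1.5466) x3=(-0.4494, 1.7381, -1.3191)

2.7095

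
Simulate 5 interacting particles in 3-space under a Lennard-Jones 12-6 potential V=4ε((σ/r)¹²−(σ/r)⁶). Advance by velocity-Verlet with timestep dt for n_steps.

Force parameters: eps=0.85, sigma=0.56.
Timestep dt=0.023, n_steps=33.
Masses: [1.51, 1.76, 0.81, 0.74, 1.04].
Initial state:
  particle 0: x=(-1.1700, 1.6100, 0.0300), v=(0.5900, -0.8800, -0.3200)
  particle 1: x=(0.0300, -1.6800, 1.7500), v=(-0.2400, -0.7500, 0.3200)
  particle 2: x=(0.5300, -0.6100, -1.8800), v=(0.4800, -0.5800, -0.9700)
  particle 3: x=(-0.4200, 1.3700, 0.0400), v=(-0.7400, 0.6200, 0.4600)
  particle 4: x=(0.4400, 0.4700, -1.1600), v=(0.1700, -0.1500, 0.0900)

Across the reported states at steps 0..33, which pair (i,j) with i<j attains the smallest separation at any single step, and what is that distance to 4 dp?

step 0: x0=(-1.1700, 1.6100, 0.0300) x1=(0.0300, -1.6800, 1.7500) x2=(0.5300, -0.6100, -1.8800) x3=(-0.4200, 1.3700, 0.0400) x4=(0.4400, 0.4700, -1.1600)
step 1: x0=(-1.1560, 1.5896, 0.0226) x1=(0.0245, -1.6972, 1.7574) x2=(0.5410, -0.6233, -1.9023) x3=(-0.4379, 1.3845, 0.0506) x4=(0.4439, 0.4665, -1.1579)
step 2: x0=(-1.1410, 1.5690, 0.0153) x1=(0.0190, -1.7145, 1.7647) x2=(0.5521, -0.6366, -1.9246) x3=(-0.4579, 1.3997, 0.0610) x4=(0.4478, 0.4630, -1.1559)
step 3: x0=(-1.1247, 1.5480, 0.0081) x1=(0.0134, -1.7317, 1.7721) x2=(0.5631, -0.6498, -1.9468) x3=(-0.4804, 1.4154, 0.0713) x4=(0.4517, 0.4595, -1.1539)
step 4: x0=(-1.1074, 1.5268, 0.0010) x1=(0.0079, -1.7490, 1.7794) x2=(0.5741, -0.6630, -1.9690) x3=(-0.5049, 1.4316, 0.0814) x4=(0.4556, 0.4559, -1.1519)
step 5: x0=(-1.0910, 1.5057, -0.0063) x1=(0.0024, -1.7662, 1.7868) x2=(0.5851, -0.6761, -1.9912) x3=(-0.5277, 1.4475, 0.0918) x4=(0.4595, 0.4524, -1.1499)
step 6: x0=(-1.0821, 1.4855, -0.0148) x1=(-0.0031, -1.7835, 1.7942) x2=(0.5962, -0.6893, -2.0133) x3=(-0.5353, 1.4618, 0.1047) x4=(0.4635, 0.4488, -1.1479)
step 7: x0=(-1.0855, 1.4657, -0.0261) x1=(-0.0086, -1.8007, 1.8015) x2=(0.6072, -0.7024, -2.0355) x3=(-0.5177, 1.4750, 0.1232) x4=(0.4674, 0.4451, -1.1460)
step 8: x0=(-1.0933, 1.4459, -0.0385) x1=(-0.0142, -1.8180, 1.8089) x2=(0.6182, -0.7154, -2.0576) x3=(-0.4909, 1.4884, 0.1441) x4=(0.4713, 0.4415, -1.1440)
step 9: x0=(-1.1011, 1.4261, -0.0509) x1=(-0.0197, -1.8352, 1.8162) x2=(0.6292, -0.7285, -2.0797) x3=(-0.4643, 1.5017, 0.1649) x4=(0.4752, 0.4379, -1.1421)
step 10: x0=(-1.1077, 1.4064, -0.0629) x1=(-0.0252, -1.8525, 1.8236) x2=(0.6402, -0.7415, -2.1018) x3=(-0.4401, 1.5148, 0.1849) x4=(0.4791, 0.4342, -1.1401)
step 11: x0=(-1.1132, 1.3869, -0.0745) x1=(-0.0307, -1.8697, 1.8310) x2=(0.6512, -0.7546, -2.1239) x3=(-0.4182, 1.5275, 0.2041) x4=(0.4830, 0.4306, -1.1382)
step 12: x0=(-1.1178, 1.3676, -0.0857) x1=(-0.0362, -1.8870, 1.8383) x2=(0.6622, -0.7676, -2.1459) x3=(-0.3982, 1.5398, 0.2225) x4=(0.4869, 0.4269, -1.1363)
step 13: x0=(-1.1216, 1.3485, -0.0966) x1=(-0.0418, -1.9042, 1.8457) x2=(0.6732, -0.7806, -2.1680) x3=(-0.3796, 1.5517, 0.2402) x4=(0.4908, 0.4232, -1.1344)
step 14: x0=(-1.1249, 1.3295, -0.1073) x1=(-0.0473, -1.9215, 1.8530) x2=(0.6842, -0.7935, -2.1900) x3=(-0.3622, 1.5634, 0.2575) x4=(0.4947, 0.4195, -1.1324)
step 15: x0=(-1.1278, 1.3106, -0.1178) x1=(-0.0528, -1.9387, 1.8604) x2=(0.6952, -0.8065, -2.2120) x3=(-0.3455, 1.5748, 0.2744) x4=(0.4986, 0.4158, -1.1305)
step 16: x0=(-1.1304, 1.2919, -0.1281) x1=(-0.0583, -1.9560, 1.8678) x2=(0.7062, -0.8195, -2.2341) x3=(-0.3296, 1.5859, 0.2909) x4=(0.5025, 0.4121, -1.1286)
step 17: x0=(-1.1327, 1.2732, -0.1383) x1=(-0.0638, -1.9732, 1.8751) x2=(0.7172, -0.8324, -2.2561) x3=(-0.3141, 1.5969, 0.3071) x4=(0.5064, 0.4084, -1.1267)
step 18: x0=(-1.1348, 1.2546, -0.1483) x1=(-0.0694, -1.9905, 1.8825) x2=(0.7282, -0.8454, -2.2781) x3=(-0.2990, 1.6078, 0.3232) x4=(0.5103, 0.4047, -1.1248)
step 19: x0=(-1.1368, 1.2361, -0.1583) x1=(-0.0749, -2.0077, 1.8898) x2=(0.7392, -0.8583, -2.3001) x3=(-0.2842, 1.6185, 0.3391) x4=(0.5142, 0.4010, -1.1230)
step 20: x0=(-1.1387, 1.2176, -0.1683) x1=(-0.0804, -2.0250, 1.8972) x2=(0.7502, -0.8713, -2.3221) x3=(-0.2696, 1.6291, 0.3548) x4=(0.5181, 0.3973, -1.1211)
step 21: x0=(-1.1405, 1.1992, -0.1782) x1=(-0.0859, -2.0422, 1.9046) x2=(0.7612, -0.8842, -2.3441) x3=(-0.2552, 1.6396, 0.3705) x4=(0.5220, 0.3935, -1.1192)
step 22: x0=(-1.1422, 1.1808, -0.1880) x1=(-0.0914, -2.0595, 1.9119) x2=(0.7722, -0.8971, -2.3661) x3=(-0.2410, 1.6500, 0.3860) x4=(0.5258, 0.3898, -1.1173)
step 23: x0=(-1.1438, 1.1624, -0.1978) x1=(-0.0970, -2.0767, 1.9193) x2=(0.7832, -0.9100, -2.3881) x3=(-0.2269, 1.6604, 0.4015) x4=(0.5297, 0.3861, -1.1154)
step 24: x0=(-1.1454, 1.1440, -0.2076) x1=(-0.1025, -2.0940, 1.9266) x2=(0.7941, -0.9229, -2.4101) x3=(-0.2128, 1.6707, 0.4169) x4=(0.5336, 0.3824, -1.1135)
step 25: x0=(-1.1470, 1.1257, -0.2173) x1=(-0.1080, -2.1112, 1.9340) x2=(0.8051, -0.9358, -2.4320) x3=(-0.1988, 1.6810, 0.4323) x4=(0.5375, 0.3786, -1.1116)
step 26: x0=(-1.1486, 1.1074, -0.2271) x1=(-0.1135, -2.1285, 1.9413) x2=(0.8161, -0.9487, -2.4540) x3=(-0.1849, 1.6912, 0.4476) x4=(0.5414, 0.3749, -1.1098)
step 27: x0=(-1.1501, 1.0891, -0.2368) x1=(-0.1190, -2.1457, 1.9487) x2=(0.8271, -0.9617, -2.4760) x3=(-0.1711, 1.7014, 0.4628) x4=(0.5453, 0.3712, -1.1079)
step 28: x0=(-1.1516, 1.0708, -0.2465) x1=(-0.1246, -2.1630, 1.9561) x2=(0.8381, -0.9746, -2.4979) x3=(-0.1573, 1.7116, 0.4781) x4=(0.5492, 0.3675, -1.1060)
step 29: x0=(-1.1530, 1.0525, -0.2562) x1=(-0.1301, -2.1802, 1.9634) x2=(0.8491, -0.9874, -2.5199) x3=(-0.1435, 1.7218, 0.4933) x4=(0.5530, 0.3637, -1.1041)
step 30: x0=(-1.1545, 1.0342, -0.2659) x1=(-0.1356, -2.1975, 1.9708) x2=(0.8601, -1.0003, -2.5419) x3=(-0.1297, 1.7319, 0.5085) x4=(0.5569, 0.3600, -1.1022)
step 31: x0=(-1.1560, 1.0160, -0.2755) x1=(-0.1411, -2.2147, 1.9781) x2=(0.8710, -1.0132, -2.5638) x3=(-0.1160, 1.7421, 0.5237) x4=(0.5608, 0.3563, -1.1003)
step 32: x0=(-1.1574, 0.9977, -0.2852) x1=(-0.1466, -2.2320, 1.9855) x2=(0.8820, -1.0261, -2.5858) x3=(-0.1022, 1.7522, 0.5389) x4=(0.5647, 0.3526, -1.0985)
step 33: x0=(-1.1588, 0.9795, -0.2949) x1=(-0.1522, -2.2492, 1.9929) x2=(0.8930, -1.0390, -2.6077) x3=(-0.0885, 1.7623, 0.5540) x4=(0.5685, 0.3488, -1.0966)

pair (0,3), distance 0.5601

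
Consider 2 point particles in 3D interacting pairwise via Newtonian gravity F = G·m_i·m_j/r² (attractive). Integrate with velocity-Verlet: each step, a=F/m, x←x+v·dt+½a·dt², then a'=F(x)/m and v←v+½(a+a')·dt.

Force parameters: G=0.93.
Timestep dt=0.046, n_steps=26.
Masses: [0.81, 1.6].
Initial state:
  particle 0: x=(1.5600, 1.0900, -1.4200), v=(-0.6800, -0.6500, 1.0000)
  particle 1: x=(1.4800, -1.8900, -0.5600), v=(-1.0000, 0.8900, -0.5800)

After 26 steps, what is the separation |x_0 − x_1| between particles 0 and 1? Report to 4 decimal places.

1.3794

step 0: x0=(1.5600, 1.0900, -1.4200) x1=(1.4800, -1.8900, -0.5600)
step 1: x0=(1.5287, 1.0599, -1.3740) x1=(1.4340, -1.8490, -0.5867)
step 2: x0=(1.4974, 1.0296, -1.3278) x1=(1.3880, -1.8078, -0.6135)
step 3: x0=(1.4661, 0.9988, -1.2816) x1=(1.3420, -1.7664, -0.6402)
step 4: x0=(1.4348, 0.9677, -1.2353) x1=(1.2960, -1.7249, -0.6671)
step 5: x0=(1.4034, 0.9361, -1.1889) x1=(1.2501, -1.6831, -0.6940)
step 6: x0=(1.3721, 0.9042, -1.1424) x1=(1.2041, -1.6411, -0.7209)
step 7: x0=(1.3407, 0.8718, -1.0958) x1=(1.1582, -1.5989, -0.7479)
step 8: x0=(1.3092, 0.8388, -1.0492) x1=(1.1123, -1.5564, -0.7748)
step 9: x0=(1.2777, 0.8054, -1.0025) x1=(1.0664, -1.5137, -0.8019)
step 10: x0=(1.2462, 0.7713, -0.9558) x1=(1.0205, -1.4706, -0.8289)
step 11: x0=(1.2146, 0.7367, -0.9090) x1=(0.9747, -1.4273, -0.8560)
step 12: x0=(1.1829, 0.7014, -0.8622) x1=(0.9289, -1.3836, -0.8831)
step 13: x0=(1.1512, 0.6654, -0.8154) x1=(0.8831, -1.3396, -0.9102)
step 14: x0=(1.1193, 0.6286, -0.7687) x1=(0.8374, -1.2952, -0.9372)
step 15: x0=(1.0873, 0.5910, -0.7220) x1=(0.7917, -1.2503, -0.9642)
step 16: x0=(1.0552, 0.5526, -0.6755) x1=(0.7462, -1.2051, -0.9912)
step 17: x0=(1.0229, 0.5132, -0.6291) x1=(0.7007, -1.1593, -1.0181)
step 18: x0=(0.9905, 0.4728, -0.5829) x1=(0.6553, -1.1131, -1.0448)
step 19: x0=(0.9578, 0.4314, -0.5370) x1=(0.6100, -1.0663, -1.0715)
step 20: x0=(0.9248, 0.3889, -0.4916) x1=(0.5648, -1.0190, -1.0979)
step 21: x0=(0.8916, 0.3452, -0.4466) x1=(0.5198, -0.9711, -1.1240)
step 22: x0=(0.8580, 0.3004, -0.4022) x1=(0.4750, -0.9226, -1.1499)
step 23: x0=(0.8241, 0.2544, -0.3586) x1=(0.4303, -0.8735, -1.1754)
step 24: x0=(0.7898, 0.2072, -0.3157) x1=(0.3859, -0.8238, -1.2004)
step 25: x0=(0.7550, 0.1589, -0.2739) x1=(0.3417, -0.7736, -1.2250)
step 26: x0=(0.7197, 0.1095, -0.2332) x1=(0.2977, -0.7228, -1.2490)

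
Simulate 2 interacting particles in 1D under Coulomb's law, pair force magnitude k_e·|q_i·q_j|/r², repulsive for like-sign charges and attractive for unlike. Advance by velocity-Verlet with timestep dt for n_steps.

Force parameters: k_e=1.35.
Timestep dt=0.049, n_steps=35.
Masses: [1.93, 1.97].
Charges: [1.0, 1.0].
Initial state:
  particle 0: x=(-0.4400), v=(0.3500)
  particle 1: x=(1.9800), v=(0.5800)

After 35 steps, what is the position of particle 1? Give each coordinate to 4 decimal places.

step 0: x0=(-0.4400) x1=(1.9800)
step 1: x0=(-0.4230) x1=(2.0086)
step 2: x0=(-0.4063) x1=(2.0374)
step 3: x0=(-0.3898) x1=(2.0665)
step 4: x0=(-0.3737) x1=(2.0959)
step 5: x0=(-0.3578) x1=(2.1256)
step 6: x0=(-0.3422) x1=(2.1555)
step 7: x0=(-0.3268) x1=(2.1857)
step 8: x0=(-0.3117) x1=(2.2161)
step 9: x0=(-0.2969) x1=(2.2468)
step 10: x0=(-0.2824) x1=(2.2778)
step 11: x0=(-0.2681) x1=(2.3090)
step 12: x0=(-0.2540) x1=(2.3405)
step 13: x0=(-0.2402) x1=(2.3722)
step 14: x0=(-0.2267) x1=(2.4041)
step 15: x0=(-0.2134) x1=(2.4363)
step 16: x0=(-0.2003) x1=(2.4687)
step 17: x0=(-0.1874) x1=(2.5013)
step 18: x0=(-0.1748) x1=(2.5342)
step 19: x0=(-0.1625) x1=(2.5673)
step 20: x0=(-0.1503) x1=(2.6006)
step 21: x0=(-0.1384) x1=(2.6342)
step 22: x0=(-0.1267) x1=(2.6679)
step 23: x0=(-0.1152) x1=(2.7019)
step 24: x0=(-0.1039) x1=(2.7361)
step 25: x0=(-0.0928) x1=(2.7704)
step 26: x0=(-0.0820) x1=(2.8050)
step 27: x0=(-0.0713) x1=(2.8398)
step 28: x0=(-0.0608) x1=(2.8747)
step 29: x0=(-0.0506) x1=(2.9099)
step 30: x0=(-0.0405) x1=(2.9452)
step 31: x0=(-0.0306) x1=(2.9808)
step 32: x0=(-0.0209) x1=(3.0165)
step 33: x0=(-0.0113) x1=(3.0524)
step 34: x0=(-0.0020) x1=(3.0884)
step 35: x0=(0.0072) x1=(3.1247)

(3.1247)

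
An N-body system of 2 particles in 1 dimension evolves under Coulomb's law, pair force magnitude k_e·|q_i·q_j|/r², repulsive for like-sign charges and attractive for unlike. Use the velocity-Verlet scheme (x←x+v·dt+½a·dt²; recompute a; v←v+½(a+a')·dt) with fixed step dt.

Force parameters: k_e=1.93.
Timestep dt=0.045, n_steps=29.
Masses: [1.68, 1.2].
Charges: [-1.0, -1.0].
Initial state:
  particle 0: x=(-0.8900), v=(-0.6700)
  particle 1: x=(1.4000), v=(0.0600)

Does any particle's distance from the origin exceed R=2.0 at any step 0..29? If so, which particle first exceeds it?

no

step 0: x0=(-0.8900) x1=(1.4000)
step 1: x0=(-0.9204) x1=(1.4030)
step 2: x0=(-0.9512) x1=(1.4066)
step 3: x0=(-0.9824) x1=(1.4108)
step 4: x0=(-1.0140) x1=(1.4156)
step 5: x0=(-1.0460) x1=(1.4209)
step 6: x0=(-1.0784) x1=(1.4268)
step 7: x0=(-1.1112) x1=(1.4331)
step 8: x0=(-1.1444) x1=(1.4400)
step 9: x0=(-1.1778) x1=(1.4474)
step 10: x0=(-1.2117) x1=(1.4552)
step 11: x0=(-1.2458) x1=(1.4635)
step 12: x0=(-1.2803) x1=(1.4723)
step 13: x0=(-1.3150) x1=(1.4814)
step 14: x0=(-1.3501) x1=(1.4910)
step 15: x0=(-1.3855) x1=(1.5010)
step 16: x0=(-1.4211) x1=(1.5114)
step 17: x0=(-1.4570) x1=(1.5221)
step 18: x0=(-1.4932) x1=(1.5333)
step 19: x0=(-1.5296) x1=(1.5447)
step 20: x0=(-1.5663) x1=(1.5566)
step 21: x0=(-1.6032) x1=(1.5687)
step 22: x0=(-1.6403) x1=(1.5812)
step 23: x0=(-1.6777) x1=(1.5940)
step 24: x0=(-1.7153) x1=(1.6071)
step 25: x0=(-1.7530) x1=(1.6205)
step 26: x0=(-1.7910) x1=(1.6342)
step 27: x0=(-1.8292) x1=(1.6482)
step 28: x0=(-1.8676) x1=(1.6624)
step 29: x0=(-1.9062) x1=(1.6769)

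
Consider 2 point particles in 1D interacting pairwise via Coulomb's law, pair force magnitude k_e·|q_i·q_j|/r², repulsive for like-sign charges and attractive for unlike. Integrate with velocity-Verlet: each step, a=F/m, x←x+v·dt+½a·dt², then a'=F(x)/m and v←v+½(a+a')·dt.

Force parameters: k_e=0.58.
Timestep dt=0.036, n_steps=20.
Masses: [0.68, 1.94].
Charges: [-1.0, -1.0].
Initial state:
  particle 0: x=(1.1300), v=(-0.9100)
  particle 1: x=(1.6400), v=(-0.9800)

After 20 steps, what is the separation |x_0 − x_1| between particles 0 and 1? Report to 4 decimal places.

step 0: x0=(1.1300) x1=(1.6400)
step 1: x0=(1.0951) x1=(1.6055)
step 2: x0=(1.0560) x1=(1.5724)
step 3: x0=(1.0127) x1=(1.5408)
step 4: x0=(0.9655) x1=(1.5106)
step 5: x0=(0.9145) x1=(1.4817)
step 6: x0=(0.8601) x1=(1.4540)
step 7: x0=(0.8026) x1=(1.4274)
step 8: x0=(0.7422) x1=(1.4018)
step 9: x0=(0.6793) x1=(1.3771)
step 10: x0=(0.6142) x1=(1.3532)
step 11: x0=(0.5470) x1=(1.3300)
step 12: x0=(0.4780) x1=(1.3074)
step 13: x0=(0.4074) x1=(1.2854)
step 14: x0=(0.3353) x1=(1.2639)
step 15: x0=(0.2620) x1=(1.2428)
step 16: x0=(0.1875) x1=(1.2221)
step 17: x0=(0.1120) x1=(1.2018)
step 18: x0=(0.0356) x1=(1.1819)
step 19: x0=(-0.0417) x1=(1.1622)
step 20: x0=(-0.1197) x1=(1.1428)

1.2625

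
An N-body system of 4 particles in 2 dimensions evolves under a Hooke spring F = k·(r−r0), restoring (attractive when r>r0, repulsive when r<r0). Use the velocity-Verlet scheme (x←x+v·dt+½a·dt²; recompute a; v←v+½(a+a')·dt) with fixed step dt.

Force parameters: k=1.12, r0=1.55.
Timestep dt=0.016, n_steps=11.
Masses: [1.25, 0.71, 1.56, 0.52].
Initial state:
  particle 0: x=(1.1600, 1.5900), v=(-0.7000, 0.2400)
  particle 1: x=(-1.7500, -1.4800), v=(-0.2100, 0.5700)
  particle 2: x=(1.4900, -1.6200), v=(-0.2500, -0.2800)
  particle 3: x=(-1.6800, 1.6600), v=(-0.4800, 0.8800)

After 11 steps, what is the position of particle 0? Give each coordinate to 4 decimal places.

(0.9971, 1.5831)

step 0: x0=(1.1600, 1.5900) x1=(-1.7500, -1.4800) x2=(1.4900, -1.6200) x3=(-1.6800, 1.6600)
step 1: x0=(1.1485, 1.5934) x1=(-1.7526, -1.4702) x2=(1.4856, -1.6241) x3=(-1.6868, 1.6730)
step 2: x0=(1.1362, 1.5960) x1=(-1.7538, -1.4590) x2=(1.4805, -1.6275) x3=(-1.6917, 1.6840)
step 3: x0=(1.1234, 1.5978) x1=(-1.7536, -1.4464) x2=(1.4747, -1.6302) x3=(-1.6947, 1.6928)
step 4: x0=(1.1098, 1.5988) x1=(-1.7520, -1.4324) x2=(1.4682, -1.6321) x3=(-1.6960, 1.6995)
step 5: x0=(1.0956, 1.5990) x1=(-1.7489, -1.4170) x2=(1.4609, -1.6333) x3=(-1.6953, 1.7041)
step 6: x0=(1.0807, 1.5983) x1=(-1.7444, -1.4004) x2=(1.4529, -1.6338) x3=(-1.6929, 1.7066)
step 7: x0=(1.0652, 1.5968) x1=(-1.7386, -1.3823) x2=(1.4442, -1.6335) x3=(-1.6887, 1.7070)
step 8: x0=(1.0491, 1.5946) x1=(-1.7313, -1.3630) x2=(1.4347, -1.6325) x3=(-1.6826, 1.7053)
step 9: x0=(1.0324, 1.5915) x1=(-1.7228, -1.3423) x2=(1.4246, -1.6307) x3=(-1.6748, 1.7015)
step 10: x0=(1.0150, 1.5877) x1=(-1.7128, -1.3204) x2=(1.4137, -1.6282) x3=(-1.6653, 1.6956)
step 11: x0=(0.9971, 1.5831) x1=(-1.7016, -1.2973) x2=(1.4021, -1.6250) x3=(-1.6540, 1.6877)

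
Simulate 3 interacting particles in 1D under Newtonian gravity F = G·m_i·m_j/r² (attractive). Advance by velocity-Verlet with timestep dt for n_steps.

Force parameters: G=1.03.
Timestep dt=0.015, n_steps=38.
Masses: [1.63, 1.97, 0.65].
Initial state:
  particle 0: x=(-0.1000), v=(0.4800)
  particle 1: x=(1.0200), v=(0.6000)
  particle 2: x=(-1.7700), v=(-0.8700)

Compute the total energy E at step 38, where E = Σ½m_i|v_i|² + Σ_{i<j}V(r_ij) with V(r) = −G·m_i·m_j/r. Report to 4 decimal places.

-3.2884

step 0: x0=(-0.1000) x1=(1.0200) x2=(-1.7700)
step 1: x0=(-0.0926) x1=(1.0288) x2=(-1.7830)
step 2: x0=(-0.0850) x1=(1.0374) x2=(-1.7957)
step 3: x0=(-0.0770) x1=(1.0456) x2=(-1.8083)
step 4: x0=(-0.0687) x1=(1.0534) x2=(-1.8207)
step 5: x0=(-0.0601) x1=(1.0610) x2=(-1.8329)
step 6: x0=(-0.0512) x1=(1.0683) x2=(-1.8449)
step 7: x0=(-0.0420) x1=(1.0752) x2=(-1.8568)
step 8: x0=(-0.0324) x1=(1.0818) x2=(-1.8685)
step 9: x0=(-0.0225) x1=(1.0881) x2=(-1.8801)
step 10: x0=(-0.0123) x1=(1.0940) x2=(-1.8914)
step 11: x0=(-0.0018) x1=(1.0997) x2=(-1.9027)
step 12: x0=(0.0091) x1=(1.1050) x2=(-1.9137)
step 13: x0=(0.0203) x1=(1.1100) x2=(-1.9246)
step 14: x0=(0.0318) x1=(1.1146) x2=(-1.9354)
step 15: x0=(0.0437) x1=(1.1189) x2=(-1.9460)
step 16: x0=(0.0560) x1=(1.1229) x2=(-1.9565)
step 17: x0=(0.0686) x1=(1.1265) x2=(-1.9668)
step 18: x0=(0.0816) x1=(1.1297) x2=(-1.9770)
step 19: x0=(0.0950) x1=(1.1327) x2=(-1.9871)
step 20: x0=(0.1088) x1=(1.1352) x2=(-1.9970)
step 21: x0=(0.1229) x1=(1.1373) x2=(-2.0068)
step 22: x0=(0.1375) x1=(1.1391) x2=(-2.0164)
step 23: x0=(0.1525) x1=(1.1405) x2=(-2.0260)
step 24: x0=(0.1679) x1=(1.1415) x2=(-2.0354)
step 25: x0=(0.1838) x1=(1.1421) x2=(-2.0446)
step 26: x0=(0.2002) x1=(1.1422) x2=(-2.0538)
step 27: x0=(0.2170) x1=(1.1419) x2=(-2.0629)
step 28: x0=(0.2344) x1=(1.1412) x2=(-2.0718)
step 29: x0=(0.2522) x1=(1.1399) x2=(-2.0806)
step 30: x0=(0.2706) x1=(1.1382) x2=(-2.0893)
step 31: x0=(0.2896) x1=(1.1360) x2=(-2.0979)
step 32: x0=(0.3092) x1=(1.1332) x2=(-2.1063)
step 33: x0=(0.3295) x1=(1.1299) x2=(-2.1147)
step 34: x0=(0.3504) x1=(1.1259) x2=(-2.1230)
step 35: x0=(0.3721) x1=(1.1213) x2=(-2.1311)
step 36: x0=(0.3946) x1=(1.1160) x2=(-2.1392)
step 37: x0=(0.4179) x1=(1.1100) x2=(-2.1471)
step 38: x0=(0.4422) x1=(1.1032) x2=(-2.1550)
step 0 velocities: v0=(0.4800) v1=(0.6000) v2=(-0.8700)
step 0: KE=0.7884, PE=-4.0793, E=-3.2909
step 38 velocities: v0=(1.6509) v1=(-0.4842) v2=(-0.5201)
step 38: KE=2.5400, PE=-5.8285, E=-3.2884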